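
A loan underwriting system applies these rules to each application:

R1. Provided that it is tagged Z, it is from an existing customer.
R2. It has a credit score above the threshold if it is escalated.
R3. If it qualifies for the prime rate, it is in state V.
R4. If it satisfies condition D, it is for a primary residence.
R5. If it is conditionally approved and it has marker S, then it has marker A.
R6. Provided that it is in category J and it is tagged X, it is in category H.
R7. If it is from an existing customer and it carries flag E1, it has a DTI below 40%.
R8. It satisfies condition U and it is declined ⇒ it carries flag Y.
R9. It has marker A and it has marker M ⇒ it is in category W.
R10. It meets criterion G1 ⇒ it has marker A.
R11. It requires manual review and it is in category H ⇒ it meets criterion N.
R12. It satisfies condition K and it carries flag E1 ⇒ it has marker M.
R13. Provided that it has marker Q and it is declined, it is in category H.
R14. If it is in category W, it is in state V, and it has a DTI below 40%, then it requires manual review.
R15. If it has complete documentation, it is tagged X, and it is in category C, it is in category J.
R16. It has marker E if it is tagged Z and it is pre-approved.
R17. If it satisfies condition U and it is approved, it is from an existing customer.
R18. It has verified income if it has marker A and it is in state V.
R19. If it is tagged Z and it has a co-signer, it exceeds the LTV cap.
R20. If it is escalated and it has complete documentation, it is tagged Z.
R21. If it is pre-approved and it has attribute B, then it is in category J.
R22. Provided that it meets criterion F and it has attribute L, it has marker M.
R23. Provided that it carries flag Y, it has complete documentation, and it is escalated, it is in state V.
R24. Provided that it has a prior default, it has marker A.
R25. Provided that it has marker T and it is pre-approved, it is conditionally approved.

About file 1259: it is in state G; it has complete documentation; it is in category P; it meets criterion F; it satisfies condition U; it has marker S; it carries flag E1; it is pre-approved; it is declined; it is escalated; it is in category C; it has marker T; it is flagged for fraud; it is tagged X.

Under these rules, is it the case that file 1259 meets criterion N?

No

Forward chaining from the given facts derives: has a credit score above the threshold, carries flag Y, is in category J, is tagged Z, is in state V, is conditionally approved, is from an existing customer, has marker A, is in category H, has a DTI below 40%, has marker E, has verified income.
The only rule concluding "it meets criterion N" is R11, which needs "it requires manual review"; that is never established.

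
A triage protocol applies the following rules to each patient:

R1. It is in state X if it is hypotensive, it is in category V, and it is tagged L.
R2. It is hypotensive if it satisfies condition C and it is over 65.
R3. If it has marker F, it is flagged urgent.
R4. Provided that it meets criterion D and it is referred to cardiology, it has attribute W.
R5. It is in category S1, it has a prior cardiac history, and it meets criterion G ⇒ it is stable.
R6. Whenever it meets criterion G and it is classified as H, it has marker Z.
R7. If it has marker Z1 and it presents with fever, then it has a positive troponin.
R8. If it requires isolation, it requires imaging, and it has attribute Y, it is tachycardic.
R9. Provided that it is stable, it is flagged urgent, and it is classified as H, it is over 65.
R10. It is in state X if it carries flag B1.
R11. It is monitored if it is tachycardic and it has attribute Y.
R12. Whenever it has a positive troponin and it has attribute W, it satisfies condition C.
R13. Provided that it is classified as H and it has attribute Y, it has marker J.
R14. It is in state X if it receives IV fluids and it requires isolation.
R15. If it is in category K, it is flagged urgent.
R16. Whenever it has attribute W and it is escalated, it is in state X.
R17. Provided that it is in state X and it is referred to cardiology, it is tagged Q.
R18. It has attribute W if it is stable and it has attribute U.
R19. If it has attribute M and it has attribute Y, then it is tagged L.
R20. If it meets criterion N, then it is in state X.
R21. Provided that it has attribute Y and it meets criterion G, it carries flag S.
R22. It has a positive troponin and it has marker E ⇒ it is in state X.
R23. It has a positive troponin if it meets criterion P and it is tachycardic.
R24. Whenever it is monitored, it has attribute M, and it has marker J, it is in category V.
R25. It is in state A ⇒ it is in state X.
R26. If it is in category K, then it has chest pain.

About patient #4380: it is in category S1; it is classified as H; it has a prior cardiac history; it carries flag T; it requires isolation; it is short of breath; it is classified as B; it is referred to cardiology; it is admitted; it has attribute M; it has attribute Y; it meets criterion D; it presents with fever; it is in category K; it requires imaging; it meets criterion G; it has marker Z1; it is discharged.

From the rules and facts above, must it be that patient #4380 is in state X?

Yes

By R4 (it meets criterion D, it is referred to cardiology): it has attribute W.
By R5 (it is in category S1, it has a prior cardiac history, it meets criterion G): it is stable.
By R7 (it has marker Z1, it presents with fever): it has a positive troponin.
By R8 (it requires isolation, it requires imaging, it has attribute Y): it is tachycardic.
By R11 (it is tachycardic, it has attribute Y): it is monitored.
By R12 (it has a positive troponin, it has attribute W): it satisfies condition C.
By R13 (it is classified as H, it has attribute Y): it has marker J.
By R15 (it is in category K): it is flagged urgent.
By R19 (it has attribute M, it has attribute Y): it is tagged L.
By R24 (it is monitored, it has attribute M, it has marker J): it is in category V.
By R9 (it is stable, it is flagged urgent, it is classified as H): it is over 65.
By R2 (it satisfies condition C, it is over 65): it is hypotensive.
By R1 (it is hypotensive, it is in category V, it is tagged L): it is in state X.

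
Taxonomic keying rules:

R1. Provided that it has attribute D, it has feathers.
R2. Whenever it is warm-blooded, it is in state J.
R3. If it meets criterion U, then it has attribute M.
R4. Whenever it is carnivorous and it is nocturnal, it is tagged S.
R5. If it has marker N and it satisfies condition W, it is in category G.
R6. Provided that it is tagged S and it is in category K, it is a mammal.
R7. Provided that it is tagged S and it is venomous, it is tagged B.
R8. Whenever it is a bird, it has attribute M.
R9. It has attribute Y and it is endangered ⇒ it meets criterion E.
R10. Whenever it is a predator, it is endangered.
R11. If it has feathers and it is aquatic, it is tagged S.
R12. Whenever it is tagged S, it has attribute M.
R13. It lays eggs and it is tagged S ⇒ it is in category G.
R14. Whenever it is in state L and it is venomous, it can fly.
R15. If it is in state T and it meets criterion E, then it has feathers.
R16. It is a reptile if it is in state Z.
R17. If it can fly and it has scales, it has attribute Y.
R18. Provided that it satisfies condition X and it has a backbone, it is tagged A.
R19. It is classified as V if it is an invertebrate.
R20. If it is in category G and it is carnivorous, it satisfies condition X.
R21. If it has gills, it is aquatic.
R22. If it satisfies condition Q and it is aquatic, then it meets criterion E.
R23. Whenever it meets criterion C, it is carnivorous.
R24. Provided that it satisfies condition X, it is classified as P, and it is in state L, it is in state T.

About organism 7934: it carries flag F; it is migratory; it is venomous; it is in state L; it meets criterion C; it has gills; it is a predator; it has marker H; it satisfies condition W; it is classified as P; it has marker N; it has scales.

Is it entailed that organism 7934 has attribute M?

By R5 (it has marker N, it satisfies condition W): it is in category G.
By R10 (it is a predator): it is endangered.
By R14 (it is in state L, it is venomous): it can fly.
By R17 (it can fly, it has scales): it has attribute Y.
By R21 (it has gills): it is aquatic.
By R23 (it meets criterion C): it is carnivorous.
By R9 (it has attribute Y, it is endangered): it meets criterion E.
By R20 (it is in category G, it is carnivorous): it satisfies condition X.
By R24 (it satisfies condition X, it is classified as P, it is in state L): it is in state T.
By R15 (it is in state T, it meets criterion E): it has feathers.
By R11 (it has feathers, it is aquatic): it is tagged S.
By R12 (it is tagged S): it has attribute M.

Yes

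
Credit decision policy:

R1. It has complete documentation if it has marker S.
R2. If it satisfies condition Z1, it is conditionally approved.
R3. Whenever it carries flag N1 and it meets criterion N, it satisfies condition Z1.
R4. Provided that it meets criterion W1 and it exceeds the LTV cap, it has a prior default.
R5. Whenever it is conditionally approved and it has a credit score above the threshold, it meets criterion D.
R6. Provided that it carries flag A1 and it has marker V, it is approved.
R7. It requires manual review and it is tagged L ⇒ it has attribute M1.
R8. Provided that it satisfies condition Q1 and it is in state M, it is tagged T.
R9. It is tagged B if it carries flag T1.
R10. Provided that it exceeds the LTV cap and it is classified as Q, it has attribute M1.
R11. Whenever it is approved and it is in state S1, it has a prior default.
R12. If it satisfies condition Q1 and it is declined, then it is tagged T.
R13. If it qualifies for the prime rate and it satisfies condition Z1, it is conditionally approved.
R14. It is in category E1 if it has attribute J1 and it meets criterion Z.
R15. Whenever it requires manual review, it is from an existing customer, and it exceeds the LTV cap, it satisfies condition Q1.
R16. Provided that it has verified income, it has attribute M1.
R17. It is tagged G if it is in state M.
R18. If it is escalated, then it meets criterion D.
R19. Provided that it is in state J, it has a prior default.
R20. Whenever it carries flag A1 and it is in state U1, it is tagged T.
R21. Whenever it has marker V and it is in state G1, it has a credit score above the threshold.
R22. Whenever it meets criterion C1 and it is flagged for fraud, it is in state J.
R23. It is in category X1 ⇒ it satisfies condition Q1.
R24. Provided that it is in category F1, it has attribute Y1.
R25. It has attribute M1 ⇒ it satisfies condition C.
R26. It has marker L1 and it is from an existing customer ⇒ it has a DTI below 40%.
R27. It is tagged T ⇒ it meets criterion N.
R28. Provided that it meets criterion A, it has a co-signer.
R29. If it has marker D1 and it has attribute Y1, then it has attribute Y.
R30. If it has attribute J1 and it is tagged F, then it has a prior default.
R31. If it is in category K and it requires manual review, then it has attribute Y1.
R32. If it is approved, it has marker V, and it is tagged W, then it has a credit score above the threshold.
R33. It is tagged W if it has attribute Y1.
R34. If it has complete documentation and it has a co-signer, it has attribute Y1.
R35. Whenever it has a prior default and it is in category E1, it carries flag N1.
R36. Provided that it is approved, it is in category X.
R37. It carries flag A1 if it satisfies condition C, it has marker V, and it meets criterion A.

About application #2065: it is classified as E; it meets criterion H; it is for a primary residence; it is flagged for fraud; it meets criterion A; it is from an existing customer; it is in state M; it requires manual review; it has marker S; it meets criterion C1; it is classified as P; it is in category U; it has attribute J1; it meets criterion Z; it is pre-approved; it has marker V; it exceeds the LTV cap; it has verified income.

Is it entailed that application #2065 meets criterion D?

Yes

By R1 (it has marker S): it has complete documentation.
By R14 (it has attribute J1, it meets criterion Z): it is in category E1.
By R15 (it requires manual review, it is from an existing customer, it exceeds the LTV cap): it satisfies condition Q1.
By R16 (it has verified income): it has attribute M1.
By R22 (it meets criterion C1, it is flagged for fraud): it is in state J.
By R25 (it has attribute M1): it satisfies condition C.
By R28 (it meets criterion A): it has a co-signer.
By R34 (it has complete documentation, it has a co-signer): it has attribute Y1.
By R37 (it satisfies condition C, it has marker V, it meets criterion A): it carries flag A1.
By R6 (it carries flag A1, it has marker V): it is approved.
By R8 (it satisfies condition Q1, it is in state M): it is tagged T.
By R19 (it is in state J): it has a prior default.
By R27 (it is tagged T): it meets criterion N.
By R33 (it has attribute Y1): it is tagged W.
By R35 (it has a prior default, it is in category E1): it carries flag N1.
By R3 (it carries flag N1, it meets criterion N): it satisfies condition Z1.
By R32 (it is approved, it has marker V, it is tagged W): it has a credit score above the threshold.
By R2 (it satisfies condition Z1): it is conditionally approved.
By R5 (it is conditionally approved, it has a credit score above the threshold): it meets criterion D.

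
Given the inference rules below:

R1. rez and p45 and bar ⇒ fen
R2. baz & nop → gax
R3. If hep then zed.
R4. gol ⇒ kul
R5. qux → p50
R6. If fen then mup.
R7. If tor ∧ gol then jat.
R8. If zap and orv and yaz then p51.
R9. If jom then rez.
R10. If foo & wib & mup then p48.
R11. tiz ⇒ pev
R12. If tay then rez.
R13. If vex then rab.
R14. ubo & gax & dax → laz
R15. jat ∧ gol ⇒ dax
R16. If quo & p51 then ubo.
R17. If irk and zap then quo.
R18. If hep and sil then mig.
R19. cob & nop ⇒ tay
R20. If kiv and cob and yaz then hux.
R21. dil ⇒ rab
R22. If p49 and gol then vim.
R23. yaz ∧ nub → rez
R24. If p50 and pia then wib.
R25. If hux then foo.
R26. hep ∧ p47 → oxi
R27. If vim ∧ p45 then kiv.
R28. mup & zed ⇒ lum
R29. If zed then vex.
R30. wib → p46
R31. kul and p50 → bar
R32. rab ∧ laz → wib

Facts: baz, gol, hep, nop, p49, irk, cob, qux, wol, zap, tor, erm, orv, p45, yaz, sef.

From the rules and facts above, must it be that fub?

No

Forward chaining from the given facts derives: gax, zed, kul, p50, jat, p51, dax, quo, tay, vim, kiv, vex, bar, rez, rab, ubo, hux, foo, fen, mup, laz, lum, wib, p48, p46.
No rule has fub as its conclusion, and it is not among the given facts.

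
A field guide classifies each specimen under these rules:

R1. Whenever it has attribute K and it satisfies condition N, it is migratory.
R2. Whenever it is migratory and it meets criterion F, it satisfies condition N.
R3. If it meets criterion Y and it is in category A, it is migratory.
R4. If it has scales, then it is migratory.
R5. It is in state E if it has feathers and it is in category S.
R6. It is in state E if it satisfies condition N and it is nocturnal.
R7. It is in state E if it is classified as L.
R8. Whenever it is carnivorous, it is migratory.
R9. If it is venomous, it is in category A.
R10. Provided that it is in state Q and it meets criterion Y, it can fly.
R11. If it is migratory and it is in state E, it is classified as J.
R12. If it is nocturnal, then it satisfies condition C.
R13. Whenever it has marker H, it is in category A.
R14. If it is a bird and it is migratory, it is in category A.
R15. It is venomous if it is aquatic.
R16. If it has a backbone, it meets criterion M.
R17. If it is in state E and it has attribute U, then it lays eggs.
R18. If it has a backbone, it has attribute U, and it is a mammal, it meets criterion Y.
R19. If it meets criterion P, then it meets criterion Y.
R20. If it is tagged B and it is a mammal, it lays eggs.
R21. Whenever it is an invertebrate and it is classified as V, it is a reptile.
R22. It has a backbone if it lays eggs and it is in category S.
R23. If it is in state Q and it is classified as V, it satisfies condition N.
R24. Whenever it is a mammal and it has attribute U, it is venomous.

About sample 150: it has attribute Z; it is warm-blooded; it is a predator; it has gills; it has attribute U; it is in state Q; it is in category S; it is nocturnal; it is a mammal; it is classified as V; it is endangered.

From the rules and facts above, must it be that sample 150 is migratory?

By R23 (it is in state Q, it is classified as V): it satisfies condition N.
By R24 (it is a mammal, it has attribute U): it is venomous.
By R6 (it satisfies condition N, it is nocturnal): it is in state E.
By R9 (it is venomous): it is in category A.
By R17 (it is in state E, it has attribute U): it lays eggs.
By R22 (it lays eggs, it is in category S): it has a backbone.
By R18 (it has a backbone, it has attribute U, it is a mammal): it meets criterion Y.
By R3 (it meets criterion Y, it is in category A): it is migratory.

Yes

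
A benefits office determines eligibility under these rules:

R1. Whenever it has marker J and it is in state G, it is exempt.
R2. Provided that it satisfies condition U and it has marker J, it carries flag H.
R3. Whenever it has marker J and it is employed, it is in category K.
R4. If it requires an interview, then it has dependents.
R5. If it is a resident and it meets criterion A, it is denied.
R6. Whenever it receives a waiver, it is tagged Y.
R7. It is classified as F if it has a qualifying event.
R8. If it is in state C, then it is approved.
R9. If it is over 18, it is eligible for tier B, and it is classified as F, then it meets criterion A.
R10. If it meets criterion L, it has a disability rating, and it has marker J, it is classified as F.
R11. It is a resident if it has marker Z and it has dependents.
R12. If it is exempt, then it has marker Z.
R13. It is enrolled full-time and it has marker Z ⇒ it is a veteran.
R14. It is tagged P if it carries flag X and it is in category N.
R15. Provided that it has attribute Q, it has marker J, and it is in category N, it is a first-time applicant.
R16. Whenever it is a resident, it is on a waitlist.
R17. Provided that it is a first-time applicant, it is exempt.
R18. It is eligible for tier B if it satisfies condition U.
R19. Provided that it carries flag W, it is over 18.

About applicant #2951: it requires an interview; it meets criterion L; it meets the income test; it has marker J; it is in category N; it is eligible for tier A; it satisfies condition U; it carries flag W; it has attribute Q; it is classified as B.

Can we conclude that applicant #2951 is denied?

No

Forward chaining from the given facts derives: carries flag H, has dependents, is a first-time applicant, is exempt, is eligible for tier B, is over 18, has marker Z, is a resident, is on a waitlist.
The only rule concluding "it is denied" is R5, which needs "it meets criterion A"; that is never established.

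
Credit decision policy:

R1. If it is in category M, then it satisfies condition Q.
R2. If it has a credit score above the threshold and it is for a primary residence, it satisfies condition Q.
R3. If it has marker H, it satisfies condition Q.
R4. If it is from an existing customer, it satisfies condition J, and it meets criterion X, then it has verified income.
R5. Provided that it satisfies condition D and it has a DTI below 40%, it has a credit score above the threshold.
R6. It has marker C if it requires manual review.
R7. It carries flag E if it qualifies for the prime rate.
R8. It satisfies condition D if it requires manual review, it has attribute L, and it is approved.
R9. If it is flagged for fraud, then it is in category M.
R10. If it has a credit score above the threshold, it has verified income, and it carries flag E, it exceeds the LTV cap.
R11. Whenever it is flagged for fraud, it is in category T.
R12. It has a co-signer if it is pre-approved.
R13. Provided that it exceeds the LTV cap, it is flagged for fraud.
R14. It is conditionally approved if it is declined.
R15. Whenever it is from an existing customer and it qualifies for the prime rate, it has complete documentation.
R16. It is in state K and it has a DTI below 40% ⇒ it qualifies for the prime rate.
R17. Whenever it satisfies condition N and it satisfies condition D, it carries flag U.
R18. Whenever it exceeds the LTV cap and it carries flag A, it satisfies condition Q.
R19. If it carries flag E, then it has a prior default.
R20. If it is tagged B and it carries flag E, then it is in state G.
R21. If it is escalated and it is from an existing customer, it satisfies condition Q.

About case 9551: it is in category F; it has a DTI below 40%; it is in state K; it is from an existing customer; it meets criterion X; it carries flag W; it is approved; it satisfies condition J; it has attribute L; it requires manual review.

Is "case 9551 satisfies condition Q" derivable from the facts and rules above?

Yes

By R4 (it is from an existing customer, it satisfies condition J, it meets criterion X): it has verified income.
By R8 (it requires manual review, it has attribute L, it is approved): it satisfies condition D.
By R16 (it is in state K, it has a DTI below 40%): it qualifies for the prime rate.
By R5 (it satisfies condition D, it has a DTI below 40%): it has a credit score above the threshold.
By R7 (it qualifies for the prime rate): it carries flag E.
By R10 (it has a credit score above the threshold, it has verified income, it carries flag E): it exceeds the LTV cap.
By R13 (it exceeds the LTV cap): it is flagged for fraud.
By R9 (it is flagged for fraud): it is in category M.
By R1 (it is in category M): it satisfies condition Q.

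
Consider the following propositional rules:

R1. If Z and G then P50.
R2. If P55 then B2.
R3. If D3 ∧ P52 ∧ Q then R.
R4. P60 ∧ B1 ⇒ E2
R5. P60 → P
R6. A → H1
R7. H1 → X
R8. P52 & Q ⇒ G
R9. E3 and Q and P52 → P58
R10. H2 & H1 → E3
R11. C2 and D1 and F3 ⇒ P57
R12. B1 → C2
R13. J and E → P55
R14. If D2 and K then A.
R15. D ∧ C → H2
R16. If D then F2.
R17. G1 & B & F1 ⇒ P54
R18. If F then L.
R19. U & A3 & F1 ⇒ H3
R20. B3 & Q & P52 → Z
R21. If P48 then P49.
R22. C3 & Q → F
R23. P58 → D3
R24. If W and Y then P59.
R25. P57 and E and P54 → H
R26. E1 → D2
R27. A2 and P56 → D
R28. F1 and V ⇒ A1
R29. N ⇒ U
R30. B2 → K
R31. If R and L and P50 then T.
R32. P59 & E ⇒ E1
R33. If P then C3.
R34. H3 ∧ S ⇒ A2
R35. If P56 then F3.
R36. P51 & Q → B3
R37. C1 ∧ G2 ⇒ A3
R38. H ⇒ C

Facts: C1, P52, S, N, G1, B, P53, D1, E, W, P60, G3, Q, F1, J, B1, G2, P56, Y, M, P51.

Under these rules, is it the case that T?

P  (by R5: P60)
G  (by R8: P52, Q)
C2  (by R12: B1)
P55  (by R13: J, E)
P54  (by R17: G1, B, F1)
P59  (by R24: W, Y)
U  (by R29: N)
E1  (by R32: P59, E)
C3  (by R33: P)
F3  (by R35: P56)
B3  (by R36: P51, Q)
A3  (by R37: C1, G2)
B2  (by R2: P55)
P57  (by R11: C2, D1, F3)
H3  (by R19: U, A3, F1)
Z  (by R20: B3, Q, P52)
F  (by R22: C3, Q)
H  (by R25: P57, E, P54)
D2  (by R26: E1)
K  (by R30: B2)
A2  (by R34: H3, S)
C  (by R38: H)
P50  (by R1: Z, G)
A  (by R14: D2, K)
L  (by R18: F)
D  (by R27: A2, P56)
H1  (by R6: A)
H2  (by R15: D, C)
E3  (by R10: H2, H1)
P58  (by R9: E3, Q, P52)
D3  (by R23: P58)
R  (by R3: D3, P52, Q)
T  (by R31: R, L, P50)

Yes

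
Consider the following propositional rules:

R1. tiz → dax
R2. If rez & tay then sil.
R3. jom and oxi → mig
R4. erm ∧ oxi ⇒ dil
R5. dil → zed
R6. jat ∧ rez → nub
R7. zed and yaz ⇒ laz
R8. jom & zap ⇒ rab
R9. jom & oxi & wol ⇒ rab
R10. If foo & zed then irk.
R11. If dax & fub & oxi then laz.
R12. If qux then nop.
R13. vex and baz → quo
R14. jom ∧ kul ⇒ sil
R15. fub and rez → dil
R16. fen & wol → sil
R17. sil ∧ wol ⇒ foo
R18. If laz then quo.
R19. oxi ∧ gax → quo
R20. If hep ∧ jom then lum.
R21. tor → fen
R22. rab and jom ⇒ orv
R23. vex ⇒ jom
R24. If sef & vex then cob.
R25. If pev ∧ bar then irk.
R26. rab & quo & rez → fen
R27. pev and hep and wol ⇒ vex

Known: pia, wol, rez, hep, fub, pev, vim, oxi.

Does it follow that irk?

No

Forward chaining from the given facts derives: dil, vex, zed, jom, mig, rab, lum, orv.
Rules concluding irk: R10 needs foo; R25 needs bar — none of these are established.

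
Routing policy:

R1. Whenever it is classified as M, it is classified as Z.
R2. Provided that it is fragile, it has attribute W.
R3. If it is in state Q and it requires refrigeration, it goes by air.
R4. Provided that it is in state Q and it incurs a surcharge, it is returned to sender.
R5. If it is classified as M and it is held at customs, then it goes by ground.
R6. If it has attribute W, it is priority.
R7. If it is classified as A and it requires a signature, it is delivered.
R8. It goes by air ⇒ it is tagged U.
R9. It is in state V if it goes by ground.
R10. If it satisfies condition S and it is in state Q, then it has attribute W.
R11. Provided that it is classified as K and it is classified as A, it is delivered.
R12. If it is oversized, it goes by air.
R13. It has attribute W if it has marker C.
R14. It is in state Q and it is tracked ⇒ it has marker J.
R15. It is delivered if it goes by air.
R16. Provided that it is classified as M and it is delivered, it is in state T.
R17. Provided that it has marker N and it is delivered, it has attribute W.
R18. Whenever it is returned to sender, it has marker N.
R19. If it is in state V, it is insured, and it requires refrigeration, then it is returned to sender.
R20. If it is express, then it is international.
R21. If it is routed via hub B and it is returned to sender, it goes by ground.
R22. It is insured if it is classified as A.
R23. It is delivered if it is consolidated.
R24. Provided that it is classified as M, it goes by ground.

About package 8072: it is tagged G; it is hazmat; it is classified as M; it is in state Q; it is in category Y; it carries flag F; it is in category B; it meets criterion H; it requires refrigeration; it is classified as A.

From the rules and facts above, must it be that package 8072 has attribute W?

By R3 (it is in state Q, it requires refrigeration): it goes by air.
By R15 (it goes by air): it is delivered.
By R22 (it is classified as A): it is insured.
By R24 (it is classified as M): it goes by ground.
By R9 (it goes by ground): it is in state V.
By R19 (it is in state V, it is insured, it requires refrigeration): it is returned to sender.
By R18 (it is returned to sender): it has marker N.
By R17 (it has marker N, it is delivered): it has attribute W.

Yes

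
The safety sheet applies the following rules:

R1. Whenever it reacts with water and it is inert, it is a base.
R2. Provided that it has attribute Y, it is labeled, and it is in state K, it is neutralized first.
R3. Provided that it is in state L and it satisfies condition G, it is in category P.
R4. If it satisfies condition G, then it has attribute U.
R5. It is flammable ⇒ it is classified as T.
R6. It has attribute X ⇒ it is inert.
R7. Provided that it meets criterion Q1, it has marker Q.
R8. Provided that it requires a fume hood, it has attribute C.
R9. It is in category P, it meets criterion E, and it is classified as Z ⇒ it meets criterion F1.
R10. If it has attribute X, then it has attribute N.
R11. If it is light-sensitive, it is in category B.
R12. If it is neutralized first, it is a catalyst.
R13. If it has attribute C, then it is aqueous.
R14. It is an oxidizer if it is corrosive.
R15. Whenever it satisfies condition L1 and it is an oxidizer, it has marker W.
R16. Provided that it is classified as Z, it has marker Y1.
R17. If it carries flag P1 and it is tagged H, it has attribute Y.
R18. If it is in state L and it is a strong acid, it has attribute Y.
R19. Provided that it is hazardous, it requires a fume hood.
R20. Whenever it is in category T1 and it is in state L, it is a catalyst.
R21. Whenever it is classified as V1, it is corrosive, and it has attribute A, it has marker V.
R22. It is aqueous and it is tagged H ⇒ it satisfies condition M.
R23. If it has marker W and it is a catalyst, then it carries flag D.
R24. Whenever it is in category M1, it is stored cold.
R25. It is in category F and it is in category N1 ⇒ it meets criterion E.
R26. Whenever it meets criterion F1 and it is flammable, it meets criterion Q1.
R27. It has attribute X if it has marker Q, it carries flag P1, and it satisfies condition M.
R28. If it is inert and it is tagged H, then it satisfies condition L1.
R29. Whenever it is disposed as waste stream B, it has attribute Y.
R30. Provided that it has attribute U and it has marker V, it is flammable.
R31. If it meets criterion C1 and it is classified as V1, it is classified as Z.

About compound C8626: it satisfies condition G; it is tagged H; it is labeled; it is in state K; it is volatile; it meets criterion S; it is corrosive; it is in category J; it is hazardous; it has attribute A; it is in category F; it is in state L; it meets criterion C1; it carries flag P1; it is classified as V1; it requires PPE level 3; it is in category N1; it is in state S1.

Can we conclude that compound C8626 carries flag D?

By R3 (it is in state L, it satisfies condition G): it is in category P.
By R4 (it satisfies condition G): it has attribute U.
By R14 (it is corrosive): it is an oxidizer.
By R17 (it carries flag P1, it is tagged H): it has attribute Y.
By R19 (it is hazardous): it requires a fume hood.
By R21 (it is classified as V1, it is corrosive, it has attribute A): it has marker V.
By R25 (it is in category F, it is in category N1): it meets criterion E.
By R30 (it has attribute U, it has marker V): it is flammable.
By R31 (it meets criterion C1, it is classified as V1): it is classified as Z.
By R2 (it has attribute Y, it is labeled, it is in state K): it is neutralized first.
By R8 (it requires a fume hood): it has attribute C.
By R9 (it is in category P, it meets criterion E, it is classified as Z): it meets criterion F1.
By R12 (it is neutralized first): it is a catalyst.
By R13 (it has attribute C): it is aqueous.
By R22 (it is aqueous, it is tagged H): it satisfies condition M.
By R26 (it meets criterion F1, it is flammable): it meets criterion Q1.
By R7 (it meets criterion Q1): it has marker Q.
By R27 (it has marker Q, it carries flag P1, it satisfies condition M): it has attribute X.
By R6 (it has attribute X): it is inert.
By R28 (it is inert, it is tagged H): it satisfies condition L1.
By R15 (it satisfies condition L1, it is an oxidizer): it has marker W.
By R23 (it has marker W, it is a catalyst): it carries flag D.

Yes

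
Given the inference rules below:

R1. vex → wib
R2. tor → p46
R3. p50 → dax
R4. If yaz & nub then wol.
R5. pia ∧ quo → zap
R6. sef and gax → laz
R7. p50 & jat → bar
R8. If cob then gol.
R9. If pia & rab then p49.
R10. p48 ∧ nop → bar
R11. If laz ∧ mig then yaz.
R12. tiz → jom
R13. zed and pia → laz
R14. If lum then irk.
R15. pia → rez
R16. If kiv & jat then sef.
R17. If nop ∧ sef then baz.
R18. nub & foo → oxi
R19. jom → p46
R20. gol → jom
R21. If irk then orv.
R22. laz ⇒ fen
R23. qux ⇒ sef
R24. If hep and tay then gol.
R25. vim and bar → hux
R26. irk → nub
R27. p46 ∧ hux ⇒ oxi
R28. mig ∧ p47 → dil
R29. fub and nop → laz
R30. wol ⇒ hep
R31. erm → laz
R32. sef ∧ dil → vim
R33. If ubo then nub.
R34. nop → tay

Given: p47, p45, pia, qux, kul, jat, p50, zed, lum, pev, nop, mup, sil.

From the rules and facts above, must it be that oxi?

Forward chaining from the given facts derives: dax, bar, laz, irk, rez, orv, fen, sef, nub, tay, baz.
Rules concluding oxi: R18 needs foo; R27 needs p46 — none of these are established.

No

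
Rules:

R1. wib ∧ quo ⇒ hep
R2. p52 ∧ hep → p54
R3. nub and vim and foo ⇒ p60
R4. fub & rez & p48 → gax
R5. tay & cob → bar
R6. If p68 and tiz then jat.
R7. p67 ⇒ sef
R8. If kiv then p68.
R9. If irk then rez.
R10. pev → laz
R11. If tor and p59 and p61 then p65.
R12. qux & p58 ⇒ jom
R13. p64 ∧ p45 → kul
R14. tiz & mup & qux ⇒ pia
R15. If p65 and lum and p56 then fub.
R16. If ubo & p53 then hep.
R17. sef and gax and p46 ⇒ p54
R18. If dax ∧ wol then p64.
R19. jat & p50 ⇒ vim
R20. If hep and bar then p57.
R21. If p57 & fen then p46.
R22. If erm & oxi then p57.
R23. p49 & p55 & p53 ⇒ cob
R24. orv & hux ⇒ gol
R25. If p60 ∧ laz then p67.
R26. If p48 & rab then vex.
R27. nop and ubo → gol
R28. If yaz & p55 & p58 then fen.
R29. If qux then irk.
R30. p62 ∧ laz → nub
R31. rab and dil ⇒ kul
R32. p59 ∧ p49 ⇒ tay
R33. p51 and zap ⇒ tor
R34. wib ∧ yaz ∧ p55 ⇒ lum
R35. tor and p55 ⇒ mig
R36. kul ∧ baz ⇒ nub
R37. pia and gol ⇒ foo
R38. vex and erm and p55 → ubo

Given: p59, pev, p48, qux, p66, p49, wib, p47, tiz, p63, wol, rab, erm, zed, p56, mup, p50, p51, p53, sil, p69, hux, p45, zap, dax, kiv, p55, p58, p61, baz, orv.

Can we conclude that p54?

Forward chaining from the given facts derives: p68, laz, jom, pia, p64, cob, gol, vex, irk, tay, tor, mig, foo, ubo, bar, jat, rez, p65, kul, hep, vim, p57, nub, p60, p67, sef.
Rules concluding p54: R2 needs p52; R17 needs gax — none of these are established.

No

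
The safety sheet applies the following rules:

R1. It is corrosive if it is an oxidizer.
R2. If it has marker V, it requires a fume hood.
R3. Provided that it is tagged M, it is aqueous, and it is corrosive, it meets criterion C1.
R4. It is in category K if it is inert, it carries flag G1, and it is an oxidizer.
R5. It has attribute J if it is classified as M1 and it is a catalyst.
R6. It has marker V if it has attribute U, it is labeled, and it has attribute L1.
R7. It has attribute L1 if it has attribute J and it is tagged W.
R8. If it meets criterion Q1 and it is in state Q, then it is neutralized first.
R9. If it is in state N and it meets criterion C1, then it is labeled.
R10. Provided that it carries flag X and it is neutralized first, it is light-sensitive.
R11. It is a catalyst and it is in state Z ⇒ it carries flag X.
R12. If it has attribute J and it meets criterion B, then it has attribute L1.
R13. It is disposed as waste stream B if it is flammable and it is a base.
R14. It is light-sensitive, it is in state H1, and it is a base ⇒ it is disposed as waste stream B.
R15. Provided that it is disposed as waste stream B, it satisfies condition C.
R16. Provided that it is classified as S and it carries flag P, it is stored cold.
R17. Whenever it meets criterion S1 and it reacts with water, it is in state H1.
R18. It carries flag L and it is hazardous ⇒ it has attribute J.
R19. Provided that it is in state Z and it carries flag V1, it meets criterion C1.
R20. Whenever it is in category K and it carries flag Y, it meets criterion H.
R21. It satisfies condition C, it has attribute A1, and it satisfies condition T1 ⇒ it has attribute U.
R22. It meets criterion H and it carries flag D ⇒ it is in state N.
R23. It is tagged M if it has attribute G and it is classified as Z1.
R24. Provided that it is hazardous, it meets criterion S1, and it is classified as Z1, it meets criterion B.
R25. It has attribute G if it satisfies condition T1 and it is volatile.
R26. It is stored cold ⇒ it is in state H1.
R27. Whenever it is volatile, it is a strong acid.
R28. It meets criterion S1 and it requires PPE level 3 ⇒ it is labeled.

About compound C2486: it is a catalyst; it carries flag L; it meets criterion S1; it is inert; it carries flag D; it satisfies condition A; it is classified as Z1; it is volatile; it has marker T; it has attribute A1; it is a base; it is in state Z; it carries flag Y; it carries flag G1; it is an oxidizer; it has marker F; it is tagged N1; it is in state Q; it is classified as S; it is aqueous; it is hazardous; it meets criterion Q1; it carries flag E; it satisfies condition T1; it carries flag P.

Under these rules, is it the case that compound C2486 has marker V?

Yes

By R1 (it is an oxidizer): it is corrosive.
By R4 (it is inert, it carries flag G1, it is an oxidizer): it is in category K.
By R8 (it meets criterion Q1, it is in state Q): it is neutralized first.
By R11 (it is a catalyst, it is in state Z): it carries flag X.
By R16 (it is classified as S, it carries flag P): it is stored cold.
By R18 (it carries flag L, it is hazardous): it has attribute J.
By R20 (it is in category K, it carries flag Y): it meets criterion H.
By R22 (it meets criterion H, it carries flag D): it is in state N.
By R24 (it is hazardous, it meets criterion S1, it is classified as Z1): it meets criterion B.
By R25 (it satisfies condition T1, it is volatile): it has attribute G.
By R26 (it is stored cold): it is in state H1.
By R10 (it carries flag X, it is neutralized first): it is light-sensitive.
By R12 (it has attribute J, it meets criterion B): it has attribute L1.
By R14 (it is light-sensitive, it is in state H1, it is a base): it is disposed as waste stream B.
By R15 (it is disposed as waste stream B): it satisfies condition C.
By R21 (it satisfies condition C, it has attribute A1, it satisfies condition T1): it has attribute U.
By R23 (it has attribute G, it is classified as Z1): it is tagged M.
By R3 (it is tagged M, it is aqueous, it is corrosive): it meets criterion C1.
By R9 (it is in state N, it meets criterion C1): it is labeled.
By R6 (it has attribute U, it is labeled, it has attribute L1): it has marker V.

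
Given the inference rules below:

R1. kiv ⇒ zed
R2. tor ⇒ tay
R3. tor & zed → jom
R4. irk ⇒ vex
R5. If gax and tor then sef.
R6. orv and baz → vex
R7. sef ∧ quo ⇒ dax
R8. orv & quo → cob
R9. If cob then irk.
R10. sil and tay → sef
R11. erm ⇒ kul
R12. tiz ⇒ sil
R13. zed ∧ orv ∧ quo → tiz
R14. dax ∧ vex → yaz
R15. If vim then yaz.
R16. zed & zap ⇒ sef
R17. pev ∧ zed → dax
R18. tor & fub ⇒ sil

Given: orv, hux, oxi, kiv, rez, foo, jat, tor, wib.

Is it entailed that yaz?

No

Forward chaining from the given facts derives: zed, tay, jom.
Rules concluding yaz: R14 needs dax; R15 needs vim — none of these are established.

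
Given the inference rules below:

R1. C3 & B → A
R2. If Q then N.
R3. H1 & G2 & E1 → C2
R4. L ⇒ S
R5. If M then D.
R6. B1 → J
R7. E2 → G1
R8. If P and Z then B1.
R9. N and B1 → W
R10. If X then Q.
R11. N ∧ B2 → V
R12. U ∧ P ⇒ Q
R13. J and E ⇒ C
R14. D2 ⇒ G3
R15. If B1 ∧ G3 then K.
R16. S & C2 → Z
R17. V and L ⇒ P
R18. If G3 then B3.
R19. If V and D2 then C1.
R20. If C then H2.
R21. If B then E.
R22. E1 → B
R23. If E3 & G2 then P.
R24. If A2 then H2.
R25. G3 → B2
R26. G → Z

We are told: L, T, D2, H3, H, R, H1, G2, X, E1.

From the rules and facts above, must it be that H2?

C2  (by R3: H1, G2, E1)
S  (by R4: L)
Q  (by R10: X)
G3  (by R14: D2)
Z  (by R16: S, C2)
B  (by R22: E1)
B2  (by R25: G3)
N  (by R2: Q)
V  (by R11: N, B2)
P  (by R17: V, L)
E  (by R21: B)
B1  (by R8: P, Z)
J  (by R6: B1)
C  (by R13: J, E)
H2  (by R20: C)

Yes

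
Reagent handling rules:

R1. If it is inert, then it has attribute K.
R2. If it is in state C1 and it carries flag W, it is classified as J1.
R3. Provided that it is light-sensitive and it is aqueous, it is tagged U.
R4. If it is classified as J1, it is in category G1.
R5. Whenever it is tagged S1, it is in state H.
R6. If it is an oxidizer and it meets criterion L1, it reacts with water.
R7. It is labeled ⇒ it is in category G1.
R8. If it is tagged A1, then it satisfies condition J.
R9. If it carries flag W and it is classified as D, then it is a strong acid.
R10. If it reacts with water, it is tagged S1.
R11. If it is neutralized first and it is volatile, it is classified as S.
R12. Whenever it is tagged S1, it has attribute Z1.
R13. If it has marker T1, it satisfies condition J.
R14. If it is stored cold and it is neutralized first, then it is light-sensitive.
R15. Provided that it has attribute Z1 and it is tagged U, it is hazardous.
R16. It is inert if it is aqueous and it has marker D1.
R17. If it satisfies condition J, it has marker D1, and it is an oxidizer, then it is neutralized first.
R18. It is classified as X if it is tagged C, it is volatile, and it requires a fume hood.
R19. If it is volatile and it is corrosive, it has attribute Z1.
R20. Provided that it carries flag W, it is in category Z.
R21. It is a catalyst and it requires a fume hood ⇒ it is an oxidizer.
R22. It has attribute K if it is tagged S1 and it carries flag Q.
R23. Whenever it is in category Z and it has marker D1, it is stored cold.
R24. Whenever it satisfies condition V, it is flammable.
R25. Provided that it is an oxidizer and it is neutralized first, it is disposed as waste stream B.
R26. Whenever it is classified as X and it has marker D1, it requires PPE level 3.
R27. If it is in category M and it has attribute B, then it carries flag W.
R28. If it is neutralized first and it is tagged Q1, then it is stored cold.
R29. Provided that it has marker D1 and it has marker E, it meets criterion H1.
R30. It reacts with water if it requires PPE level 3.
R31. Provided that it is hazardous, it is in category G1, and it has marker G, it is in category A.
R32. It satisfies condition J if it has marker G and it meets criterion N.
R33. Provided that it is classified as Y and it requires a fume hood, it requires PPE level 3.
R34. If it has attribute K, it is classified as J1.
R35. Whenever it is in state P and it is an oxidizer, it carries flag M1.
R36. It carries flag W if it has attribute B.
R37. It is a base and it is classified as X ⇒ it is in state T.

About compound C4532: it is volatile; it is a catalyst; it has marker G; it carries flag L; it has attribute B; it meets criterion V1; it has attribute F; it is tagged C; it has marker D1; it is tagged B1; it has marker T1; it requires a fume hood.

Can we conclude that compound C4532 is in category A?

Forward chaining from the given facts derives: satisfies condition J, is classified as X, is an oxidizer, requires PPE level 3, reacts with water, carries flag W, is tagged S1, has attribute Z1, is neutralized first, is in category Z, is stored cold, is disposed as waste stream B, is in state H, is classified as S, is light-sensitive.
The only rule concluding "it is in category A" is R31, which needs "it is hazardous"; that is never established.

No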